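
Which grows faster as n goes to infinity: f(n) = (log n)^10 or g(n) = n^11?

g(n) = n^11 grows faster: any positive polynomial dominates any polylog.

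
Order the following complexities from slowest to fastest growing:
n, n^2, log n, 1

Ordered by growth rate: 1 < log n < n < n^2.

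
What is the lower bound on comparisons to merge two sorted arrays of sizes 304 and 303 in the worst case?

Adversary: with |304 - 303| <= 1 the inputs can be fully interleaved so that every adjacent pair in the merged output comes from different arrays. Then each of the 606 adjacent pairs must be directly compared, or the algorithm cannot determine their relative order. Standard merge meets this bound.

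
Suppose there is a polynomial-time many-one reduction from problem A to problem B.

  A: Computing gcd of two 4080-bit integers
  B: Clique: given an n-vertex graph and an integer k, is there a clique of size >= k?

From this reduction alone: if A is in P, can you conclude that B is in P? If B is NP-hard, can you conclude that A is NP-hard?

A poly-time reduction A <=_p B transfers tractability DOWN (B easy => A easy) and hardness UP (A hard => B hard), not the reverse.
From A in P, the reduction alone does NOT give B in P: any problem in P trivially reduces to SAT, yet SAT is not known to be in P.
From B NP-hard, the reduction alone does NOT give A NP-hard: again, easy problems reduce to hard ones.
(Here in fact A is P and B is NP-complete.)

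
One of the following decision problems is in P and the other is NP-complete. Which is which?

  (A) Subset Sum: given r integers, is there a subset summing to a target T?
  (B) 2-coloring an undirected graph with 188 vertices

(A) is NP-complete: one of Karp's 21 NP-complete problems.
(B) is P: 2-coloring is bipartiteness testing via BFS, O(V+E).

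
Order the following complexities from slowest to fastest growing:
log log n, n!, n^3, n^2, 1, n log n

Ordered by growth rate: 1 < log log n < n log n < n^2 < n^3 < n!.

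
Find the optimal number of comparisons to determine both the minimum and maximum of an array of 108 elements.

Naive approach: 214 comparisons (107 for max + 107 for min).
Optimal: Compare elements in pairs first (floor(n/2) = 54 comparisons), then find max among winners and min among losers (53 comparisons each).
Total: ceil(3n/2) - 2 = 160 comparisons. An adversary argument shows this is also a lower bound.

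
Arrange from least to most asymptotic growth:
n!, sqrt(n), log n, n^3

Ordered by growth rate: log n < sqrt(n) < n^3 < n!.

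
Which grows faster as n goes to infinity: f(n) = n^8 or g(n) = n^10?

g(n) = n^10 grows faster: n^10/n^8 = n^2 -> infinity.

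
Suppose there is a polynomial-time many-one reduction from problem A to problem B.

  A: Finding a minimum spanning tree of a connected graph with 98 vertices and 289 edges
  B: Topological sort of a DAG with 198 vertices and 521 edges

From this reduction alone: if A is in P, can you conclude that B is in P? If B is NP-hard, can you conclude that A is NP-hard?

A poly-time reduction A <=_p B transfers tractability DOWN (B easy => A easy) and hardness UP (A hard => B hard), not the reverse.
From A in P, the reduction alone does NOT give B in P: any problem in P trivially reduces to SAT, yet SAT is not known to be in P.
From B NP-hard, the reduction alone does NOT give A NP-hard: again, easy problems reduce to hard ones.
(Here in fact A is P and B is P.)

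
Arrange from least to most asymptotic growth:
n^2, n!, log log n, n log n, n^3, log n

Ordered by growth rate: log log n < log n < n log n < n^2 < n^3 < n!.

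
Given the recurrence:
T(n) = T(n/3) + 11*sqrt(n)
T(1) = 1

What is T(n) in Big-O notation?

Each level contributes sqrt(n/3^k). Geometric series with ratio 1/sqrt(3) < 1 sums to O(sqrt(n)).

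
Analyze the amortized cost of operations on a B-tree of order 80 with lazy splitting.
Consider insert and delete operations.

In a B-tree of order 80, a node splits when it has 80 keys. With lazy splitting, we use potential Phi = number of full nodes + number of near-empty nodes. Each split costs O(1) but reduces potential. Between splits, at least 40 insertions must occur in that node. Amortized structural cost is O(1) per operation, plus O(log_80 n) traversal.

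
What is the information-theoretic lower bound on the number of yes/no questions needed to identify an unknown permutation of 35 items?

There are 35! = 10333147966386144929666651337523200000000 permutations. Each yes/no question gives at most 1 bit, so at least ceil(log_2(10333147966386144929666651337523200000000)) = 133 questions are needed.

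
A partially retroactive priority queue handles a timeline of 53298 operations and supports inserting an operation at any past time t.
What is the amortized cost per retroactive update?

Partially retroactive priority queues (Demaine-Iacono-Langerman) allow updates at past times with queries only at the present. With a balanced BST over the m = 53298 timeline events tracking bridges, each retroactive insert or delete is O(log m) amortized.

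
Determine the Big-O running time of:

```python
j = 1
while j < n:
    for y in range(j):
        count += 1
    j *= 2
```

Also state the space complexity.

Time complexity: O(n).
Space complexity: O(1).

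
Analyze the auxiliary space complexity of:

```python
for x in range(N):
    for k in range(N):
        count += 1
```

Space complexity: O(1).
Only a constant amount of auxiliary storage is used; nothing grows with n.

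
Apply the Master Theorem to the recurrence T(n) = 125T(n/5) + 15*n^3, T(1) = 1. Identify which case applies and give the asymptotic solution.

a=125, b=5, f(n)=15*n^3.
log_5(125) = 3, so n^(log_b(a)) = n^3.
f(n) = Theta(n^3), so Case 2 applies.
T(n) = Theta(n^3 log n).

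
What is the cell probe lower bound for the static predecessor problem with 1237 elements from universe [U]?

The Patrascu-Thorup lower bound shows any data structure on n = 1237 elements using O(n * polylog(n)) space requires Omega(log log U) query time. van Emde Boas trees achieve O(log log U) with O(U) space.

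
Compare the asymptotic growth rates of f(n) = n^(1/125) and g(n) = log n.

f(n) = n^(1/125) grows faster: any positive power of n dominates log n.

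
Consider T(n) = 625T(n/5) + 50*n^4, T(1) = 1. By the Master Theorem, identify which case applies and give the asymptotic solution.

a=625, b=5, f(n)=50*n^4.
log_5(625) = 4, so n^(log_b(a)) = n^4.
f(n) = Theta(n^4), so Case 2 applies.
T(n) = Theta(n^4 log n).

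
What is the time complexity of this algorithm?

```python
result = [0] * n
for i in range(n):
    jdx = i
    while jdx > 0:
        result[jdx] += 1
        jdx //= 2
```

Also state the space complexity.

Time complexity: O(n log n).
Space complexity: O(n).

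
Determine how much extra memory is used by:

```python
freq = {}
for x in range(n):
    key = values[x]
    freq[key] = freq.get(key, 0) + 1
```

Space complexity: O(n).
Auxiliary storage grows linearly with the input size n in the worst case.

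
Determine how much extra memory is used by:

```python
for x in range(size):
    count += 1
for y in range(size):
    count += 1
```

Space complexity: O(1).
Only a constant amount of auxiliary storage is used; nothing grows with n.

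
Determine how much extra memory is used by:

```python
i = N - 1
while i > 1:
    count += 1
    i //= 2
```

Space complexity: O(1).
Only a constant amount of auxiliary storage is used; nothing grows with n.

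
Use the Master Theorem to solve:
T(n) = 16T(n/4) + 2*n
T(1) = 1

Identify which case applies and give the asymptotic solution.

a=16, b=4, f(n)=2*n.
log_4(16) = 2 > 1.
Since f(n) = O(n^1) is polynomially smaller than n^2, Case 1 applies.
T(n) = Theta(n^2).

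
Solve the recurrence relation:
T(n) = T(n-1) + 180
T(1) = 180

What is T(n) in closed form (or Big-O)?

Unrolling: T(n) = T(n-1) + 180 = T(n-2) + 2*180 = ... = T(1) + (n-1)*180 = 180 + (n-1)*180 = 180n.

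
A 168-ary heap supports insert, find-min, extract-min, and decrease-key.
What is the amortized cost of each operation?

The 168-ary heap has height O(log_168 n). Insert sifts up: O(log_168 n). Find-min reads the root: O(1). Extract-min sifts down comparing 168 children per level: O(168 * log_168 n). Decrease-key sifts up: O(log_168 n).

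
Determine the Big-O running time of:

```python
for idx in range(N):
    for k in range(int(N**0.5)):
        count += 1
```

Time complexity: O(n * sqrt(n)).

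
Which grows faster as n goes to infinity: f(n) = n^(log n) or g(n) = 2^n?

g(n) = 2^n grows faster: take logs: log(n^(log n)) = (log n)^2, log(2^n) = n log 2; n dominates (log n)^2.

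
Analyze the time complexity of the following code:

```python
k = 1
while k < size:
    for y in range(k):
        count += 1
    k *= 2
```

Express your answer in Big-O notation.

Time complexity: O(n).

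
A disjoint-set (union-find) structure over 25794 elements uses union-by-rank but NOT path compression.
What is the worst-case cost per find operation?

Union-by-rank alone keeps every tree's height <= log_2(25794) ~= 14.7. Each find traverses from a node to its root, costing O(height) = O(log n). Without path compression this bound is tight.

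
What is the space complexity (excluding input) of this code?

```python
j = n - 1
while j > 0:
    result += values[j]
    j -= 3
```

Space complexity: O(1).
Only a constant amount of auxiliary storage is used; nothing grows with n.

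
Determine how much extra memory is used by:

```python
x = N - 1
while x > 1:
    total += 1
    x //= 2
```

Space complexity: O(1).
Only a constant amount of auxiliary storage is used; nothing grows with n.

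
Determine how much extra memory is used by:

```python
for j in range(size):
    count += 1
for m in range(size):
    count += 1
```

Space complexity: O(1).
Only a constant amount of auxiliary storage is used; nothing grows with n.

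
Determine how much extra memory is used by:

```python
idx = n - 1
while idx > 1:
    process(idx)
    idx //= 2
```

Space complexity: O(1).
Only a constant amount of auxiliary storage is used; nothing grows with n.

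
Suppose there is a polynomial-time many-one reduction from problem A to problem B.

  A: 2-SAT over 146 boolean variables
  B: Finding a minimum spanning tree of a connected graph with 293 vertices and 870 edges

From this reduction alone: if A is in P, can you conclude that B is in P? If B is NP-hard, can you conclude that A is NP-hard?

A poly-time reduction A <=_p B transfers tractability DOWN (B easy => A easy) and hardness UP (A hard => B hard), not the reverse.
From A in P, the reduction alone does NOT give B in P: any problem in P trivially reduces to SAT, yet SAT is not known to be in P.
From B NP-hard, the reduction alone does NOT give A NP-hard: again, easy problems reduce to hard ones.
(Here in fact A is P and B is P.)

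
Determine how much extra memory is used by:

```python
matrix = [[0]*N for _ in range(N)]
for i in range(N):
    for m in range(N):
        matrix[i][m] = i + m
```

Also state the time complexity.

Space complexity: O(n^2).
A 2D structure of size n x n is allocated.
Time complexity: O(n^2).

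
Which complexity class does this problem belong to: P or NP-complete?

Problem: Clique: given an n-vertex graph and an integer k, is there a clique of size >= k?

This problem is NP-complete: complement of Independent Set / Vertex Cover (with k part of the input).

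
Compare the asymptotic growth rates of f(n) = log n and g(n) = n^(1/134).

g(n) = n^(1/134) grows faster: any positive power of n dominates log n.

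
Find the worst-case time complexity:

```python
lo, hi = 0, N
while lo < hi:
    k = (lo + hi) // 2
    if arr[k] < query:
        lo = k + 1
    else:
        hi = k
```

Time complexity: O(log n).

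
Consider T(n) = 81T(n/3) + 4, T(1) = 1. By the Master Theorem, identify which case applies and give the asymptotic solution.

a=81, b=3, f(n)=4.
log_3(81) = 4 > 0.
Since f(n) = O(n^0) is polynomially smaller than n^4, Case 1 applies.
T(n) = Theta(n^4).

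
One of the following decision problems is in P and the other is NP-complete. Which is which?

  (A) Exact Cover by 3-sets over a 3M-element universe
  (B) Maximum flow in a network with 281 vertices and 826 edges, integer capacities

(A) is NP-complete: one of Karp's 21 NP-complete problems.
(B) is P: Edmonds-Karp / push-relabel run in polynomial time.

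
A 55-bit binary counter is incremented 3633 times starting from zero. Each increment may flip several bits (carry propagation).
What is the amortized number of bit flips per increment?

Bit i flips on every 2^i-th increment, so over 3633 increments bit i flips floor(3633/2^i) times. Summing over i: total flips < 2 * 3633. Amortized: < 2 = O(1) per increment.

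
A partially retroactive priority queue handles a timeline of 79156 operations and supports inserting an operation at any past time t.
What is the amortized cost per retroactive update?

Partially retroactive priority queues (Demaine-Iacono-Langerman) allow updates at past times with queries only at the present. With a balanced BST over the m = 79156 timeline events tracking bridges, each retroactive insert or delete is O(log m) amortized.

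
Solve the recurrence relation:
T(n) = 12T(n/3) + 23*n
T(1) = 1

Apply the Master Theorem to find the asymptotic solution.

a=12, b=3, f(n)=23*n. log_3(12) = 2.262. Case 1 of Master Theorem: T(n) = O(n^2.262).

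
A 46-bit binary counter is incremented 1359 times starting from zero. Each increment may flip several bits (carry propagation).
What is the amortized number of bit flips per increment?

Bit i flips on every 2^i-th increment, so over 1359 increments bit i flips floor(1359/2^i) times. Summing over i: total flips < 2 * 1359. Amortized: < 2 = O(1) per increment.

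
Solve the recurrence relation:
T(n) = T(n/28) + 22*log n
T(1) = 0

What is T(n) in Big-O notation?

Each of the log_28(n) levels adds O(log n). T(n) = O(log^2 n).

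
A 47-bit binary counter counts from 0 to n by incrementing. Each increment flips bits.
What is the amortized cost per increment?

Bit i flips every 2^i increments. Total flips over n increments: sum_{i=0}^{47} n/2^i < 2n. Amortized cost: 2n/n = O(1).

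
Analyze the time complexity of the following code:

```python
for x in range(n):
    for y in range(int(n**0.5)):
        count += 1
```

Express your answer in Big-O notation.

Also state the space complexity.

Time complexity: O(n * sqrt(n)).
Space complexity: O(1).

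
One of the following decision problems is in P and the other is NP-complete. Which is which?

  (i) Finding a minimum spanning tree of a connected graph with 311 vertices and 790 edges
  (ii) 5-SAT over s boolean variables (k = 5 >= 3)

(i) is P: Kruskal's / Prim's algorithms run in polynomial time.
(ii) is NP-complete: 3-SAT is NP-complete (Cook-Levin); k-SAT for k>=3 reduces from 3-SAT.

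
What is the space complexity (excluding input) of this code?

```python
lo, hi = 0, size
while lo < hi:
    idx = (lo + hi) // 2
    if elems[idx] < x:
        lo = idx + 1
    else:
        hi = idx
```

Space complexity: O(1).
Only a constant amount of auxiliary storage is used; nothing grows with n.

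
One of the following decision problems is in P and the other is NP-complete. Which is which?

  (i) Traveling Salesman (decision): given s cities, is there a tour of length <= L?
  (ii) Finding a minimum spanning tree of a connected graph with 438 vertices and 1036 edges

(i) is NP-complete: reduces from Hamiltonian Cycle.
(ii) is P: Kruskal's / Prim's algorithms run in polynomial time.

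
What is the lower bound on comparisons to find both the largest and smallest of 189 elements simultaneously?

Pair elements first (floor(189/2) comparisons), then find max among winners and min among losers. Total: ceil(3*189/2) - 2 = 282 comparisons.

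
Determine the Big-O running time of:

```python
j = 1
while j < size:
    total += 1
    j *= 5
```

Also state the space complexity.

Time complexity: O(log n).
Space complexity: O(1).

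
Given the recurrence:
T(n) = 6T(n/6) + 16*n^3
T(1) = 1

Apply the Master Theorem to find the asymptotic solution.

a=6, b=6, f(n)=16*n^3. log_6(6) = 1 < 3. Case 3: T(n) = O(n^3).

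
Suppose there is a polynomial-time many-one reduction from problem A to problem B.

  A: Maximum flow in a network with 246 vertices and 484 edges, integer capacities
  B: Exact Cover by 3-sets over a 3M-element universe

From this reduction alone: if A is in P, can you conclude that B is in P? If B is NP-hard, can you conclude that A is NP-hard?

A poly-time reduction A <=_p B transfers tractability DOWN (B easy => A easy) and hardness UP (A hard => B hard), not the reverse.
From A in P, the reduction alone does NOT give B in P: any problem in P trivially reduces to SAT, yet SAT is not known to be in P.
From B NP-hard, the reduction alone does NOT give A NP-hard: again, easy problems reduce to hard ones.
(Here in fact A is P and B is NP-complete.)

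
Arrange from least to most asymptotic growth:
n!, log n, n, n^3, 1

Ordered by growth rate: 1 < log n < n < n^3 < n!.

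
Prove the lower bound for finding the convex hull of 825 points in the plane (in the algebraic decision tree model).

Reduction from sorting: given 825 numbers x_1,...,x_{825}, map x_i to the point (x_i, x_i^2) on the parabola y = x^2. All points are on the convex hull, and walking the hull gives them in sorted x-order. Since sorting requires Omega(n log n), so does planar convex hull.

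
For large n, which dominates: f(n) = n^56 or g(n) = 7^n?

g(n) = 7^n grows faster: any exponential with base > 1 dominates every polynomial.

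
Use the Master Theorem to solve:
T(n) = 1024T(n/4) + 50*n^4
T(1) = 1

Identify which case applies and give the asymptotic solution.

a=1024, b=4, f(n)=50*n^4.
log_4(1024) = 5 > 4.
Since f(n) = O(n^4) is polynomially smaller than n^5, Case 1 applies.
T(n) = Theta(n^5).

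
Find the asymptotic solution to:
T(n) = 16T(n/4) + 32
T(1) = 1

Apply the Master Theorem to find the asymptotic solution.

a=16, b=4, f(n)=32. log_4(16) = 2. Case 1 of Master Theorem: T(n) = O(n^2).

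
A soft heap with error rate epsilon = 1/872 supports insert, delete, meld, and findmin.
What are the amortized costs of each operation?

Soft heaps (Chazelle) allow up to an epsilon = 1/872 fraction of elements to have corrupted (raised) keys. Insert is O(log(1/epsilon)) = O(log 872) amortized -- the structure maintains heap-ordered binary trees of rank bounded by O(log(1/epsilon)). Meld concatenates root lists: O(1) amortized. Delete and findmin are O(1) amortized.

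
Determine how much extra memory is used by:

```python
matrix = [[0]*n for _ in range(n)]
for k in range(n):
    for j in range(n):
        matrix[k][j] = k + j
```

Space complexity: O(n^2).
A 2D structure of size n x n is allocated.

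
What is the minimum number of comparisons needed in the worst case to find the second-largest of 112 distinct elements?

Lower bound: finding the max needs 112-1 comparisons. By the adversary weight-doubling argument, the max must personally win >= ceil(log_2(112)) = 7 comparisons; the 2nd-largest is among those 7 losers, needing 7-1 more comparisons. Total >= 112-1 + 7-1 = 117. A balanced knockout tournament achieves this.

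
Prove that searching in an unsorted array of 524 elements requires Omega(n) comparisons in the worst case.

An adversary can always place the target in the last position checked. Until all 524 positions are examined, the target might be in any unchecked position. Therefore 524 comparisons are necessary.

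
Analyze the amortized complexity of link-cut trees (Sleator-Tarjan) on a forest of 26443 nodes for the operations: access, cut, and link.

Link-cut trees represent the forest using splay trees over preferred paths. With potential Phi = sum over nodes of log(size of virtual subtree), each access on 26443 nodes is O(log 26443) = O(log n) amortized by the splay-tree access lemma. Cut and link are O(1) plus one access.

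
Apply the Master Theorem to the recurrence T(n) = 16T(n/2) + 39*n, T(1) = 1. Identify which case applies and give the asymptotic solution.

a=16, b=2, f(n)=39*n.
log_2(16) = 4 > 1.
Since f(n) = O(n^1) is polynomially smaller than n^4, Case 1 applies.
T(n) = Theta(n^4).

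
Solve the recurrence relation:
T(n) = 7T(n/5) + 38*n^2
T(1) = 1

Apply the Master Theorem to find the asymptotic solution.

a=7, b=5, f(n)=38*n^2. log_5(7) = 1.209 < 2. Case 3: T(n) = O(n^2).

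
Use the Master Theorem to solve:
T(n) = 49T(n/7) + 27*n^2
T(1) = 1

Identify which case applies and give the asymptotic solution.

a=49, b=7, f(n)=27*n^2.
log_7(49) = 2, so n^(log_b(a)) = n^2.
f(n) = Theta(n^2), so Case 2 applies.
T(n) = Theta(n^2 log n).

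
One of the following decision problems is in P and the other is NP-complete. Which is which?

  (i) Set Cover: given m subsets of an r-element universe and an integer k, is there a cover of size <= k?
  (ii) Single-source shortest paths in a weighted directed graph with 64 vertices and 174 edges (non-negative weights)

(i) is NP-complete: one of Karp's 21 NP-complete problems (with k part of the input).
(ii) is P: Dijkstra's algorithm runs in O((V+E) log V).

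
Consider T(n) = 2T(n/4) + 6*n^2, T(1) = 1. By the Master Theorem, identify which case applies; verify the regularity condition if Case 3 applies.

a=2, b=4, f(n)=6*n^2.
log_4(2) = 0.5 < 2.
f(n) = Omega(n^(0.5+epsilon)) for some epsilon > 0, so Case 3 is the candidate.
Regularity: a*f(n/b) = 2*6*(n/4)^2 = (2/16)*6*n^2 <= c*f(n) with c = 2/16 < 1. Satisfied.
Case 3: T(n) = Theta(n^2).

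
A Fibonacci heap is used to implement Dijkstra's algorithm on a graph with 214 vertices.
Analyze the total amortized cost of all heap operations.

Dijkstra performs 214 insert, 214 extract-min, and at most E decrease-key operations. With Fibonacci heap: insert O(1) amortized, extract-min O(log n) amortized, decrease-key O(1) amortized. Total with n = 214: O(n * 1 + n * log n + E * 1) = O(n log n + E).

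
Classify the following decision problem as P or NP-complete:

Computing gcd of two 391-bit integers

This problem is in P: the Euclidean algorithm runs in polynomial time in the bit-length.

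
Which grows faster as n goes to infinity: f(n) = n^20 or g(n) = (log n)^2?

f(n) = n^20 grows faster: any positive polynomial dominates any polylog.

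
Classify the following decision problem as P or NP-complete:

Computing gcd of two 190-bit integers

This problem is in P: the Euclidean algorithm runs in polynomial time in the bit-length.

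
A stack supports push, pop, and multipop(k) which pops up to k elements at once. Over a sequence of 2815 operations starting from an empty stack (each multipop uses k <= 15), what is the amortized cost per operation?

Each element is pushed exactly once and popped at most once (whether by pop or as part of a multipop). So the total number of individual pops over the whole sequence is at most the number of pushes, which is at most 2815. Total work <= 2 * 2815, hence O(1) amortized per operation.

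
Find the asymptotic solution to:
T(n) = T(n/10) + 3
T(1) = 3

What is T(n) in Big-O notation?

Each step divides n by 10 and adds 3. After log_10(n) steps, T(n) = O(log n).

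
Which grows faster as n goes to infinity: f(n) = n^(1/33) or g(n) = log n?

f(n) = n^(1/33) grows faster: any positive power of n dominates log n.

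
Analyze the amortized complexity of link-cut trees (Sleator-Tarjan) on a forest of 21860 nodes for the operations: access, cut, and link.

Link-cut trees represent the forest using splay trees over preferred paths. With potential Phi = sum over nodes of log(size of virtual subtree), each access on 21860 nodes is O(log 21860) = O(log n) amortized by the splay-tree access lemma. Cut and link are O(1) plus one access.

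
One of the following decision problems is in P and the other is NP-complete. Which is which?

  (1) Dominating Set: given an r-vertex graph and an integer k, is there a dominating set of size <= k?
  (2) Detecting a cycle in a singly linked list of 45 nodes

(1) is NP-complete: reduces from Set Cover (with k part of the input).
(2) is P: Floyd's tortoise-and-hare runs in O(n) time, O(1) space.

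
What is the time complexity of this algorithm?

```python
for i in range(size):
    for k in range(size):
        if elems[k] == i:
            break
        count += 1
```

Time complexity: O(n^2).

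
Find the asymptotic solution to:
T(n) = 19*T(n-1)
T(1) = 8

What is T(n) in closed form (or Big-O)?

Each step multiplies by 19. T(n) = T(1)*19^(n-1) = 8*19^(n-1).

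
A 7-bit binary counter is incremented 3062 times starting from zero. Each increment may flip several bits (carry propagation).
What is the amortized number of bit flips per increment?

Bit i flips on every 2^i-th increment, so over 3062 increments bit i flips floor(3062/2^i) times. Summing over i: total flips < 2 * 3062. Amortized: < 2 = O(1) per increment.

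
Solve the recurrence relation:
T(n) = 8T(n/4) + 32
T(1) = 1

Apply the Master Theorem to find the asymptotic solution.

a=8, b=4, f(n)=32. log_4(8) = 1.5. Case 1 of Master Theorem: T(n) = O(n^1.5).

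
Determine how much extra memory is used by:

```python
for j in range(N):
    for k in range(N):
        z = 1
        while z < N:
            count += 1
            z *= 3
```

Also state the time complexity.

Space complexity: O(1).
Only a constant amount of auxiliary storage is used; nothing grows with n.
Time complexity: O(n^2 log n).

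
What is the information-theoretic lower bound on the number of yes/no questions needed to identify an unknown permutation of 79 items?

There are 79! = 894618213078297528685144171539831652069808216779571907213868063227837990693501860533361810841010176000000000000000000 permutations. Each yes/no question gives at most 1 bit, so at least ceil(log_2(894618213078297528685144171539831652069808216779571907213868063227837990693501860533361810841010176000000000000000000)) = 389 questions are needed.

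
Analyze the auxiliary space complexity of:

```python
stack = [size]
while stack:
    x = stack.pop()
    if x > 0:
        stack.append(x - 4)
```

Space complexity: O(1).
Only a constant amount of auxiliary storage is used; nothing grows with n.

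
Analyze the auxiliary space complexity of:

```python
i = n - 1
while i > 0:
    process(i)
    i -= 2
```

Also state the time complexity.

Space complexity: O(1).
Only a constant amount of auxiliary storage is used; nothing grows with n.
Time complexity: O(n).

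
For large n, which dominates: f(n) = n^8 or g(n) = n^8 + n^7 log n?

f(n) = n^8 and g(n) = n^8 + n^7 log n are Theta of each other: the lower-order n^7 log n term is o(n^8); both are Theta(n^8).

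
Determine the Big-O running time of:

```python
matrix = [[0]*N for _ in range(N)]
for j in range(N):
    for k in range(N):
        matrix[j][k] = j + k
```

Time complexity: O(n^2).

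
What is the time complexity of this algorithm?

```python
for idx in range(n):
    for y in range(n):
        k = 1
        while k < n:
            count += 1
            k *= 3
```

Time complexity: O(n^2 log n).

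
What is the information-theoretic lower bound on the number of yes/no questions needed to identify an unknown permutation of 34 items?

There are 34! = 295232799039604140847618609643520000000 permutations. Each yes/no question gives at most 1 bit, so at least ceil(log_2(295232799039604140847618609643520000000)) = 128 questions are needed.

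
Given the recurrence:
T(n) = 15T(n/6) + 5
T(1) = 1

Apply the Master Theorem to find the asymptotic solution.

a=15, b=6, f(n)=5. log_6(15) = 1.511. Case 1 of Master Theorem: T(n) = O(n^1.511).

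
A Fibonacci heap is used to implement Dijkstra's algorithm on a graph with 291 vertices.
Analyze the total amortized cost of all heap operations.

Dijkstra performs 291 insert, 291 extract-min, and at most E decrease-key operations. With Fibonacci heap: insert O(1) amortized, extract-min O(log n) amortized, decrease-key O(1) amortized. Total with n = 291: O(n * 1 + n * log n + E * 1) = O(n log n + E).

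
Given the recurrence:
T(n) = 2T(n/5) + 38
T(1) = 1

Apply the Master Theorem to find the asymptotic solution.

a=2, b=5, f(n)=38. log_5(2) = 0.4307. Case 1 of Master Theorem: T(n) = O(n^0.4307).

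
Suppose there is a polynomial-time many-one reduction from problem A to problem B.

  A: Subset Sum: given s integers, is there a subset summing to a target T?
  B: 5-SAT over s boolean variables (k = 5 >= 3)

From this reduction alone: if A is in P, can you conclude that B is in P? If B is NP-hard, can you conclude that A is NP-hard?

A poly-time reduction A <=_p B transfers tractability DOWN (B easy => A easy) and hardness UP (A hard => B hard), not the reverse.
From A in P, the reduction alone does NOT give B in P: any problem in P trivially reduces to SAT, yet SAT is not known to be in P.
From B NP-hard, the reduction alone does NOT give A NP-hard: again, easy problems reduce to hard ones.
(Here in fact A is NP-complete and B is NP-complete.)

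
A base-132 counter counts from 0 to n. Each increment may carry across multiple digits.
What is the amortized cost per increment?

Digit at position i changes every 132^i increments. Total digit changes over n increments: n * 132/(132-1) = O(n). Amortized: O(1).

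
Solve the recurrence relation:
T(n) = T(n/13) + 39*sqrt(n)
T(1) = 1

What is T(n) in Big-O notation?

Each level contributes sqrt(n/13^k). Geometric series with ratio 1/sqrt(13) < 1 sums to O(sqrt(n)).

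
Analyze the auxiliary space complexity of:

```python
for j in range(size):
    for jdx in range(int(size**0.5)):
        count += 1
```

Space complexity: O(1).
Only a constant amount of auxiliary storage is used; nothing grows with n.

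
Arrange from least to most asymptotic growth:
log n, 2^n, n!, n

Ordered by growth rate: log n < n < 2^n < n!.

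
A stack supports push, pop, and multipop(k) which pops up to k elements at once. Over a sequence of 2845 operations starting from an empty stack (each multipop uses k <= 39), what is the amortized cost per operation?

Each element is pushed exactly once and popped at most once (whether by pop or as part of a multipop). So the total number of individual pops over the whole sequence is at most the number of pushes, which is at most 2845. Total work <= 2 * 2845, hence O(1) amortized per operation.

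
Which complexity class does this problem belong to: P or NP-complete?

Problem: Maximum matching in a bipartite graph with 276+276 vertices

This problem is in P: Hopcroft-Karp runs in O(E sqrt(V)).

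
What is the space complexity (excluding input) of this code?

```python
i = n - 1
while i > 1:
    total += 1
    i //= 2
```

Space complexity: O(1).
Only a constant amount of auxiliary storage is used; nothing grows with n.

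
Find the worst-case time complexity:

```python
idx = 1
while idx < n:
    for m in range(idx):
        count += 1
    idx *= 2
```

Time complexity: O(n).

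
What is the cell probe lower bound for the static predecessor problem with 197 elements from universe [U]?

The Patrascu-Thorup lower bound shows any data structure on n = 197 elements using O(n * polylog(n)) space requires Omega(log log U) query time. van Emde Boas trees achieve O(log log U) with O(U) space.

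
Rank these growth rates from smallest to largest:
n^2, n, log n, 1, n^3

Ordered by growth rate: 1 < log n < n < n^2 < n^3.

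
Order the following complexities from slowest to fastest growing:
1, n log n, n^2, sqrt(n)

Ordered by growth rate: 1 < sqrt(n) < n log n < n^2.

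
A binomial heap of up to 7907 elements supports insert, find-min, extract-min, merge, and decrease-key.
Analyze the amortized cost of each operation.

A binomial heap with n <= 7907 elements has at most floor(log_2 7907) + 1 = 13 trees. Using potential Phi = number of trees: Insert adds one tree, but cascading merges reduce count -- amortized O(1). Find-min reads the cached minimum pointer: O(1). Extract-min creates O(log n) new trees: O(log n). Merge combines tree lists: O(log n). Decrease-key sifts the element up its tree of height <= log n: O(log n).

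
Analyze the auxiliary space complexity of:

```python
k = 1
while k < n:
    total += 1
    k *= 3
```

Space complexity: O(1).
Only a constant amount of auxiliary storage is used; nothing grows with n.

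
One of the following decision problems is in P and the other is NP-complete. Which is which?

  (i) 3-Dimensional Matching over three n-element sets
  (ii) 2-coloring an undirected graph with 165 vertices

(i) is NP-complete: one of Karp's 21 NP-complete problems.
(ii) is P: 2-coloring is bipartiteness testing via BFS, O(V+E).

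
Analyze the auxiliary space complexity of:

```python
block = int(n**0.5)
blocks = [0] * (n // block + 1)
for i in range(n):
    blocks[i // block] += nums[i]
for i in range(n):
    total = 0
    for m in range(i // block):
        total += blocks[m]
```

Space complexity: O(sqrt(n)).
Storage scales with sqrt(n).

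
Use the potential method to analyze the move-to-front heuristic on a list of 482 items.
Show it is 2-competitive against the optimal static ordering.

Let Phi = number of inversions between the MTF list and the optimal static list (0 <= Phi <= C(482,2)). Accessing an element at MTF position k and optimal position j: the move-to-front destroys all k-1 inversions in front of it that are not in front in optimal (>= k-j of them) and creates at most j-1 new ones. Amortized cost <= k + (j-1) - (k-j) = 2j - 1 <= 2 * optimal cost.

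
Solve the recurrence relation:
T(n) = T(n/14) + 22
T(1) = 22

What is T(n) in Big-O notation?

Each step divides n by 14 and adds 22. After log_14(n) steps, T(n) = O(log n).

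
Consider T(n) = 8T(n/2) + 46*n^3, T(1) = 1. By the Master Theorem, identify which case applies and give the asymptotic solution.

a=8, b=2, f(n)=46*n^3.
log_2(8) = 3, so n^(log_b(a)) = n^3.
f(n) = Theta(n^3), so Case 2 applies.
T(n) = Theta(n^3 log n).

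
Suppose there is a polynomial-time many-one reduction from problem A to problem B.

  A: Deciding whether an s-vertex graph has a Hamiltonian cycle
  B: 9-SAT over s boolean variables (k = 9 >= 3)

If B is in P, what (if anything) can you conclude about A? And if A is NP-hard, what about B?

A poly-time reduction A <=_p B means any A-instance can be transformed to a B-instance in poly time.
If B is in P: compose the reduction with B's poly-time algorithm to solve A in poly time, so A is in P.
If A is NP-hard: every NP problem reduces to A, which reduces to B; composing reductions, every NP problem reduces to B, so B is NP-hard.
(Here in fact A is NP-complete and B is NP-complete.)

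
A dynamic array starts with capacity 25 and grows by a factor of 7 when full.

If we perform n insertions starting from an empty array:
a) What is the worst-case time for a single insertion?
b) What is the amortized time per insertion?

(a) Worst-case single insertion: O(n) -- when the array is full at capacity c, the resize copies all c elements, and c can be Theta(n).
(b) Resizes happen at sizes 25, 175, 1225, ... Total copy cost for n insertions: 25 + 175 + ... = O(n) (geometric series with ratio 1/7). Amortized cost per insertion: O(n)/n = O(1).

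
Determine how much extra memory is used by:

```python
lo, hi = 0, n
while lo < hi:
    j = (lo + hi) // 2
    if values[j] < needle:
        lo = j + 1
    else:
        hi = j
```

Space complexity: O(1).
Only a constant amount of auxiliary storage is used; nothing grows with n.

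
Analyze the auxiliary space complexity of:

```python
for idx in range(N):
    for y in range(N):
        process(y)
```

Space complexity: O(1).
Only a constant amount of auxiliary storage is used; nothing grows with n.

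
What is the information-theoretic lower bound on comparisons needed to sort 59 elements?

There are 59! = 138683118545689835737939019720389406345902876772687432540821294940160000000000000 possible orderings. Each comparison gives 1 bit. We need at least ceil(log_2(138683118545689835737939019720389406345902876772687432540821294940160000000000000)) = 267 comparisons.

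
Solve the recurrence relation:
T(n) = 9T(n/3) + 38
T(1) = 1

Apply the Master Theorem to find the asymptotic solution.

a=9, b=3, f(n)=38. log_3(9) = 2. Case 1 of Master Theorem: T(n) = O(n^2).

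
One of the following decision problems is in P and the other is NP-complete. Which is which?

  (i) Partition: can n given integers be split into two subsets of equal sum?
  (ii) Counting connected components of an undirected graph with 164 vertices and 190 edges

(i) is NP-complete: Subset Sum reduces to it (one of Karp's 21 NP-complete problems).
(ii) is P: BFS/DFS visits each vertex and edge once: O(V+E).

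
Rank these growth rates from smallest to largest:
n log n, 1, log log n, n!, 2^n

Ordered by growth rate: 1 < log log n < n log n < 2^n < n!.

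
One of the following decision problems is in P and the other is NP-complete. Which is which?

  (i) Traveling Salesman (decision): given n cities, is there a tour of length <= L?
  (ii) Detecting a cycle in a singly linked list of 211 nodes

(i) is NP-complete: reduces from Hamiltonian Cycle.
(ii) is P: Floyd's tortoise-and-hare runs in O(n) time, O(1) space.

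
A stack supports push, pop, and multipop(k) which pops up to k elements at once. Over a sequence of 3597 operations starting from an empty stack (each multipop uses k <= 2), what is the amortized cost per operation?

Each element is pushed exactly once and popped at most once (whether by pop or as part of a multipop). So the total number of individual pops over the whole sequence is at most the number of pushes, which is at most 3597. Total work <= 2 * 3597, hence O(1) amortized per operation.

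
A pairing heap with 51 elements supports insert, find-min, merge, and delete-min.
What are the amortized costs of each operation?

Pairing heaps are self-adjusting heap-ordered trees. Insert and merge link two roots: O(1). Find-min reads the root: O(1). Delete-min removes the root, then pairs children in two passes; amortized cost is O(log 51) = O(log n).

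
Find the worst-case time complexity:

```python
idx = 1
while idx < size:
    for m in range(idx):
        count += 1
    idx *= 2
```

Time complexity: O(n).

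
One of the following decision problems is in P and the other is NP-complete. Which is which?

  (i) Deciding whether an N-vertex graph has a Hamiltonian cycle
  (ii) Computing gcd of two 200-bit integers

(i) is NP-complete: one of Karp's 21 NP-complete problems.
(ii) is P: the Euclidean algorithm runs in polynomial time in the bit-length.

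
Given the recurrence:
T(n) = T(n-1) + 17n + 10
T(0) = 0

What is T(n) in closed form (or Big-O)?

Dominant term in sum is 17*sum(i, i=1..n) = 17*n*(n+1)/2 = O(n^2).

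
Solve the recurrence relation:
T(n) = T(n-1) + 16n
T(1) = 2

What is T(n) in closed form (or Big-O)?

Unrolling: T(n) = 2 + 16*(2 + 3 + ... + n) = 2 + 16*(n(n+1)/2 - 1) = O(n^2).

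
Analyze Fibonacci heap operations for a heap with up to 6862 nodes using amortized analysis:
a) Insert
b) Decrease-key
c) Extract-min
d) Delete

Fibonacci heaps use lazy consolidation. Potential function Phi = t + 2m (t = number of trees, m = marked nodes).
- Insert: O(1) actual, Delta Phi = +1 (one new tree) => O(1) amortized.
- Decrease-key: with c cascading cuts, actual cost is O(c); Delta Phi <= c - 2(c-1) + 2 = 4 - c (c new trees; >= c-1 marks cleared; <= 1 new mark). Amortized O(c) + (4 - c) = O(1).
- Extract-min: O(D(n) + t) actual; consolidation drops t to <= D(n)+1, so Delta Phi pays for the t term. D(n) = O(log n) for n = 6862 => O(log n) amortized.
- Delete: decrease-key to -inf then extract-min = O(log n).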